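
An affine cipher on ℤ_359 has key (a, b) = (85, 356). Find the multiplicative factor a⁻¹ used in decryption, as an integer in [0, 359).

321

Run Euclid on (359, 85):
359 = 4*85 + 19
85 = 4*19 + 9
19 = 2*9 + 1
9 = 9*1 + 0
gcd = 1, so the inverse exists. Back-substitute:
1 = 19 − 2·9
1 = −2·85 + 9·19
1 = 9·359 − 38·85
Thus 85·(-38) ≡ 1 (mod 359); reducing, -38 mod 359 = 321.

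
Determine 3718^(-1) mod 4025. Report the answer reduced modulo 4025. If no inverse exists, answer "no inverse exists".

3907

gcd(4025, 3718) by repeated division:
4025 = 1×3718 + 307
3718 = 12×307 + 34
307 = 9×34 + 1
34 = 34×1 + 0
The gcd is 1. Working backward:
1 = 307 − 9·34
1 = −9·3718 + 109·307
1 = 109·4025 − 118·3718
Thus 3718·(-118) ≡ 1 (mod 4025); reducing, -118 mod 4025 = 3907.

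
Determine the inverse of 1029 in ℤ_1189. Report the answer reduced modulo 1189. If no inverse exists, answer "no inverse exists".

810

Run Euclid on (1189, 1029):
1189 = 1·1029 + 160
1029 = 6·160 + 69
160 = 2·69 + 22
69 = 3·22 + 3
22 = 7·3 + 1
3 = 3·1 + 0
gcd = 1, so the inverse exists. Back-substitute:
1 = 22 − 7·3
1 = −7·69 + 22·22
1 = 22·160 − 51·69
1 = −51·1029 + 328·160
1 = 328·1189 − 379·1029
Thus 1029·(-379) ≡ 1 (mod 1189); reducing, -379 mod 1189 = 810.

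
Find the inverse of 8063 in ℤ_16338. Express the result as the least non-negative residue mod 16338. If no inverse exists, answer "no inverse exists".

7013

Extended Euclidean algorithm:
16338 = 2*8063 + 212
8063 = 38*212 + 7
212 = 30*7 + 2
7 = 3*2 + 1
2 = 2*1 + 0
Since gcd(8063, 16338) = 1, back-substitute to write 1 as a combination:
1 = 7 − 3·2
1 = −3·212 + 91·7
1 = 91·8063 − 3461·212
1 = −3461·16338 + 7013·8063
So 8063·7013 ≡ 1 (mod 16338).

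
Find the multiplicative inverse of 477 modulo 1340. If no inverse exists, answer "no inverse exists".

Extended Euclidean algorithm:
1340 = 2×477 + 386
477 = 1×386 + 91
386 = 4×91 + 22
91 = 4×22 + 3
22 = 7×3 + 1
3 = 3×1 + 0
The gcd is 1. Working backward:
1 = 22 − 7·3
1 = −7·91 + 29·22
1 = 29·386 − 123·91
1 = −123·477 + 152·386
1 = 152·1340 − 427·477
Hence 477⁻¹ ≡ -427 ≡ 913 (mod 1340).

913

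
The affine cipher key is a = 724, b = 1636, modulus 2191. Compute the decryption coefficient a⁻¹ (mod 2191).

gcd(2191, 724) by repeated division:
2191 = 3*724 + 19
724 = 38*19 + 2
19 = 9*2 + 1
2 = 2*1 + 0
Since gcd(724, 2191) = 1, back-substitute to write 1 as a combination:
1 = 19 − 9·2
1 = −9·724 + 343·19
1 = 343·2191 − 1038·724
So 724·(-1038) ≡ 1 (mod 2191), and -1038 ≡ 1153 (mod 2191).

1153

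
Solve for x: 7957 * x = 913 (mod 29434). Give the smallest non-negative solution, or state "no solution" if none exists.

63

First find gcd(7957, 29434):
29434 = 3*7957 + 5563
7957 = 1*5563 + 2394
5563 = 2*2394 + 775
2394 = 3*775 + 69
775 = 11*69 + 16
69 = 4*16 + 5
16 = 3*5 + 1
5 = 5*1 + 0
gcd = 1, so a unique solution mod 29434 exists.
Back-substitute for the Bézout coefficients:
1 = 16 − 3·5
1 = −3·69 + 13·16
1 = 13·775 − 146·69
1 = −146·2394 + 451·775
1 = 451·5563 − 1048·2394
1 = −1048·7957 + 1499·5563
1 = 1499·29434 − 5545·7957
So 7957·(-5545) ≡ 1 (mod 29434), giving 7957⁻¹ ≡ 23889.
x ≡ 7957⁻¹·913 ≡ 23889·913 ≡ 63 (mod 29434).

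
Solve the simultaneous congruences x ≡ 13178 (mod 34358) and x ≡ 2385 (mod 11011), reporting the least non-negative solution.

Write x = 13178 + 34358·k. Then 34358·k ≡ 2385 − 13178 ≡ 218 (mod 11011).
Need 34358⁻¹ mod 11011. Extended Euclid on (11011, 1325):
11011 = 8·1325 + 411
1325 = 3·411 + 92
411 = 4·92 + 43
92 = 2·43 + 6
43 = 7·6 + 1
6 = 6·1 + 0
Back-substitute:
1 = 43 − 7·6
1 = −7·92 + 15·43
1 = 15·411 − 67·92
1 = −67·1325 + 216·411
1 = 216·11011 − 1795·1325
34358⁻¹ ≡ 9216 (mod 11011), so k ≡ 9216·218 ≡ 5086 (mod 11011).
x = 13178 + 34358·5086 = 174757966.

174757966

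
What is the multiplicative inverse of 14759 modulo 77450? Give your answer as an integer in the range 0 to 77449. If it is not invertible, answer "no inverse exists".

Run Euclid on (77450, 14759):
77450 = 5·14759 + 3655
14759 = 4·3655 + 139
3655 = 26·139 + 41
139 = 3·41 + 16
41 = 2·16 + 9
16 = 1·9 + 7
9 = 1·7 + 2
7 = 3·2 + 1
2 = 2·1 + 0
The gcd is 1. Working backward:
1 = 7 − 3·2
1 = −3·9 + 4·7
1 = 4·16 − 7·9
1 = −7·41 + 18·16
1 = 18·139 − 61·41
1 = −61·3655 + 1604·139
1 = 1604·14759 − 6477·3655
1 = −6477·77450 + 33989·14759
So 14759·33989 ≡ 1 (mod 77450).

33989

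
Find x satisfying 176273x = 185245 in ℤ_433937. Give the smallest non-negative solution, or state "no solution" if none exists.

147577

First find gcd(176273, 433937):
433937 = 2*176273 + 81391
176273 = 2*81391 + 13491
81391 = 6*13491 + 445
13491 = 30*445 + 141
445 = 3*141 + 22
141 = 6*22 + 9
22 = 2*9 + 4
9 = 2*4 + 1
4 = 4*1 + 0
gcd = 1, so a unique solution mod 433937 exists.
Back-substitute for the Bézout coefficients:
1 = 9 − 2·4
1 = −2·22 + 5·9
1 = 5·141 − 32·22
1 = −32·445 + 101·141
1 = 101·13491 − 3062·445
1 = −3062·81391 + 18473·13491
1 = 18473·176273 − 40008·81391
1 = −40008·433937 + 98489·176273
So 176273·(98489) ≡ 1 (mod 433937), giving 176273⁻¹ ≡ 98489.
x ≡ 176273⁻¹·185245 ≡ 98489·185245 ≡ 147577 (mod 433937).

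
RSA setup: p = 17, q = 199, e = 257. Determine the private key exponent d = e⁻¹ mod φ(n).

φ(n) = (p−1)(q−1) = 16·198 = 3168.
Need d with 257·d ≡ 1 (mod 3168). Apply the extended Euclidean algorithm:
3168 = 12*257 + 84
257 = 3*84 + 5
84 = 16*5 + 4
5 = 1*4 + 1
4 = 4*1 + 0
Back-substitute:
1 = 5 − 4
1 = −84 + 17·5
1 = 17·257 − 52·84
1 = −52·3168 + 641·257
So 257·641 ≡ 1 (mod 3168), hence d = 641.

641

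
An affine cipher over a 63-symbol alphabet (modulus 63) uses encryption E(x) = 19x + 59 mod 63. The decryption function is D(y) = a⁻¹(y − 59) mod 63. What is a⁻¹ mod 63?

Apply the Euclidean algorithm to 63 and 19:
63 = 3*19 + 6
19 = 3*6 + 1
6 = 6*1 + 0
Since gcd(19, 63) = 1, back-substitute to write 1 as a combination:
1 = 19 − 3·6
1 = −3·63 + 10·19
So 19·10 ≡ 1 (mod 63).

10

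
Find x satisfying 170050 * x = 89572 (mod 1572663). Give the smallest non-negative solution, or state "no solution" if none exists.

First find gcd(170050, 1572663):
1572663 = 9*170050 + 42213
170050 = 4*42213 + 1198
42213 = 35*1198 + 283
1198 = 4*283 + 66
283 = 4*66 + 19
66 = 3*19 + 9
19 = 2*9 + 1
9 = 9*1 + 0
gcd = 1, so a unique solution mod 1572663 exists.
Back-substitute for the Bézout coefficients:
1 = 19 − 2·9
1 = −2·66 + 7·19
1 = 7·283 − 30·66
1 = −30·1198 + 127·283
1 = 127·42213 − 4475·1198
1 = −4475·170050 + 18027·42213
1 = 18027·1572663 − 166718·170050
So 170050·(-166718) ≡ 1 (mod 1572663), giving 170050⁻¹ ≡ 1405945.
x ≡ 170050⁻¹·89572 ≡ 1405945·89572 ≡ 743152 (mod 1572663).

743152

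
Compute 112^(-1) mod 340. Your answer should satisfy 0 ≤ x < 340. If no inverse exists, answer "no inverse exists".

Compute gcd(112, 340):
340 = 3×112 + 4
112 = 28×4 + 0
gcd(112, 340) = 4 ≠ 1, so 112 has no multiplicative inverse modulo 340.

no inverse exists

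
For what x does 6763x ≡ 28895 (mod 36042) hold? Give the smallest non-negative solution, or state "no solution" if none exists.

35087

First find gcd(6763, 36042):
36042 = 5×6763 + 2227
6763 = 3×2227 + 82
2227 = 27×82 + 13
82 = 6×13 + 4
13 = 3×4 + 1
4 = 4×1 + 0
gcd = 1, so a unique solution mod 36042 exists.
Back-substitute for the Bézout coefficients:
1 = 13 − 3·4
1 = −3·82 + 19·13
1 = 19·2227 − 516·82
1 = −516·6763 + 1567·2227
1 = 1567·36042 − 8351·6763
So 6763·(-8351) ≡ 1 (mod 36042), giving 6763⁻¹ ≡ 27691.
x ≡ 6763⁻¹·28895 ≡ 27691·28895 ≡ 35087 (mod 36042).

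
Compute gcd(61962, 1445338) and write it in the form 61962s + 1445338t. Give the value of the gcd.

Repeated division:
1445338 = 23*61962 + 20212
61962 = 3*20212 + 1326
20212 = 15*1326 + 322
1326 = 4*322 + 38
322 = 8*38 + 18
38 = 2*18 + 2
18 = 9*2 + 0
gcd(61962, 1445338) = 2.
Back-substituting:
2 = 38 − 2·18
2 = −2·322 + 17·38
2 = 17·1326 − 70·322
2 = −70·20212 + 1067·1326
2 = 1067·61962 − 3271·20212
2 = −3271·1445338 + 76300·61962
So 2 = (-3271)·1445338 + (76300)·61962.

2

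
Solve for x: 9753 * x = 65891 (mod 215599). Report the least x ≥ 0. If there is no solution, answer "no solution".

159722

First find gcd(9753, 215599):
215599 = 22·9753 + 1033
9753 = 9·1033 + 456
1033 = 2·456 + 121
456 = 3·121 + 93
121 = 1·93 + 28
93 = 3·28 + 9
28 = 3·9 + 1
9 = 9·1 + 0
gcd = 1, so a unique solution mod 215599 exists.
Back-substitute for the Bézout coefficients:
1 = 28 − 3·9
1 = −3·93 + 10·28
1 = 10·121 − 13·93
1 = −13·456 + 49·121
1 = 49·1033 − 111·456
1 = −111·9753 + 1048·1033
1 = 1048·215599 − 23167·9753
So 9753·(-23167) ≡ 1 (mod 215599), giving 9753⁻¹ ≡ 192432.
x ≡ 9753⁻¹·65891 ≡ 192432·65891 ≡ 159722 (mod 215599).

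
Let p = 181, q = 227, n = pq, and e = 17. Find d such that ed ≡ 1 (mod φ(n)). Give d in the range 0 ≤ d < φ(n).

2393

φ(n) = (p−1)(q−1) = 180·226 = 40680.
Need d with 17·d ≡ 1 (mod 40680). Apply the extended Euclidean algorithm:
40680 = 2392×17 + 16
17 = 1×16 + 1
16 = 16×1 + 0
Back-substitute:
1 = 17 − 16
1 = −40680 + 2393·17
So 17·2393 ≡ 1 (mod 40680), hence d = 2393.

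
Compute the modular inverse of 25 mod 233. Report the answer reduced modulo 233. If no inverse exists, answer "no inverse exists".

gcd(233, 25) by repeated division:
233 = 9×25 + 8
25 = 3×8 + 1
8 = 8×1 + 0
gcd = 1, so the inverse exists. Back-substitute:
1 = 25 − 3·8
1 = −3·233 + 28·25
So 25·28 ≡ 1 (mod 233).

28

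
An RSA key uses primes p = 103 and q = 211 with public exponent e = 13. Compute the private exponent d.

φ(n) = (p−1)(q−1) = 102·210 = 21420.
Need d with 13·d ≡ 1 (mod 21420). Apply the extended Euclidean algorithm:
21420 = 1647·13 + 9
13 = 1·9 + 4
9 = 2·4 + 1
4 = 4·1 + 0
Back-substitute:
1 = 9 − 2·4
1 = −2·13 + 3·9
1 = 3·21420 − 4943·13
So 13·(-4943) ≡ 1 (mod 21420), hence d ≡ -4943 ≡ 16477 (mod 21420).

16477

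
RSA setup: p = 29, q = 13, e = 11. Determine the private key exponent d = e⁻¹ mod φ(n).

275

φ(n) = (p−1)(q−1) = 28·12 = 336.
Need d with 11·d ≡ 1 (mod 336). Apply the extended Euclidean algorithm:
336 = 30*11 + 6
11 = 1*6 + 5
6 = 1*5 + 1
5 = 5*1 + 0
Back-substitute:
1 = 6 − 5
1 = −11 + 2·6
1 = 2·336 − 61·11
So 11·(-61) ≡ 1 (mod 336), hence d ≡ -61 ≡ 275 (mod 336).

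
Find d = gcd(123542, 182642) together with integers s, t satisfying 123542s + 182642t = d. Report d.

2

Apply Euclid's algorithm to 182642 and 123542:
182642 = 1·123542 + 59100
123542 = 2·59100 + 5342
59100 = 11·5342 + 338
5342 = 15·338 + 272
338 = 1·272 + 66
272 = 4·66 + 8
66 = 8·8 + 2
8 = 4·2 + 0
gcd(123542, 182642) = 2.
Express as a combination:
2 = 66 − 8·8
2 = −8·272 + 33·66
2 = 33·338 − 41·272
2 = −41·5342 + 648·338
2 = 648·59100 − 7169·5342
2 = −7169·123542 + 14986·59100
2 = 14986·182642 − 22155·123542
So 2 = (14986)·182642 + (-22155)·123542.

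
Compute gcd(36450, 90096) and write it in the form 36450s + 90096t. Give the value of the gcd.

Repeated division:
90096 = 2×36450 + 17196
36450 = 2×17196 + 2058
17196 = 8×2058 + 732
2058 = 2×732 + 594
732 = 1×594 + 138
594 = 4×138 + 42
138 = 3×42 + 12
42 = 3×12 + 6
12 = 2×6 + 0
gcd(36450, 90096) = 6.
Working backward:
6 = 42 − 3·12
6 = −3·138 + 10·42
6 = 10·594 − 43·138
6 = −43·732 + 53·594
6 = 53·2058 − 149·732
6 = −149·17196 + 1245·2058
6 = 1245·36450 − 2639·17196
6 = −2639·90096 + 6523·36450
So 6 = (-2639)·90096 + (6523)·36450.

6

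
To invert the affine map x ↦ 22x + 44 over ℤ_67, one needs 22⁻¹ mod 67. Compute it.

64

Run Euclid on (67, 22):
67 = 3×22 + 1
22 = 22×1 + 0
Since gcd(22, 67) = 1, back-substitute to write 1 as a combination:
1 = 67 − 3·22
So 22·(-3) ≡ 1 (mod 67), and -3 ≡ 64 (mod 67).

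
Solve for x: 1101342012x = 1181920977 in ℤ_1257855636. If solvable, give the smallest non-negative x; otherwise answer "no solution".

gcd(1101342012, 1257855636):
1257855636 = 1×1101342012 + 156513624
1101342012 = 7×156513624 + 5746644
156513624 = 27×5746644 + 1354236
5746644 = 4×1354236 + 329700
1354236 = 4×329700 + 35436
329700 = 9×35436 + 10776
35436 = 3×10776 + 3108
10776 = 3×3108 + 1452
3108 = 2×1452 + 204
1452 = 7×204 + 24
204 = 8×24 + 12
24 = 2×12 + 0
gcd = 12, but 12 ∤ 1181920977, so the congruence has no solution.

no solution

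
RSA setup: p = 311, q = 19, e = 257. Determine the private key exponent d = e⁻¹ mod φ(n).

φ(n) = (p−1)(q−1) = 310·18 = 5580.
Need d with 257·d ≡ 1 (mod 5580). Apply the extended Euclidean algorithm:
5580 = 21·257 + 183
257 = 1·183 + 74
183 = 2·74 + 35
74 = 2·35 + 4
35 = 8·4 + 3
4 = 1·3 + 1
3 = 3·1 + 0
Back-substitute:
1 = 4 − 3
1 = −35 + 9·4
1 = 9·74 − 19·35
1 = −19·183 + 47·74
1 = 47·257 − 66·183
1 = −66·5580 + 1433·257
So 257·1433 ≡ 1 (mod 5580), hence d = 1433.

1433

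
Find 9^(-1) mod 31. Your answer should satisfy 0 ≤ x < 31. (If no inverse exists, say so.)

7

Apply the Euclidean algorithm to 31 and 9:
31 = 3*9 + 4
9 = 2*4 + 1
4 = 4*1 + 0
The gcd is 1. Working backward:
1 = 9 − 2·4
1 = −2·31 + 7·9
So 9·7 ≡ 1 (mod 31).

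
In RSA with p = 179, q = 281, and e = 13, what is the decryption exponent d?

26837

φ(n) = (p−1)(q−1) = 178·280 = 49840.
Need d with 13·d ≡ 1 (mod 49840). Apply the extended Euclidean algorithm:
49840 = 3833×13 + 11
13 = 1×11 + 2
11 = 5×2 + 1
2 = 2×1 + 0
Back-substitute:
1 = 11 − 5·2
1 = −5·13 + 6·11
1 = 6·49840 − 23003·13
So 13·(-23003) ≡ 1 (mod 49840), hence d ≡ -23003 ≡ 26837 (mod 49840).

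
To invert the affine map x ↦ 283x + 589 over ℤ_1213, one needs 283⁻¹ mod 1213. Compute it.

1183

Apply the Euclidean algorithm to 1213 and 283:
1213 = 4*283 + 81
283 = 3*81 + 40
81 = 2*40 + 1
40 = 40*1 + 0
Since gcd(283, 1213) = 1, back-substitute to write 1 as a combination:
1 = 81 − 2·40
1 = −2·283 + 7·81
1 = 7·1213 − 30·283
Thus 283·(-30) ≡ 1 (mod 1213); reducing, -30 mod 1213 = 1183.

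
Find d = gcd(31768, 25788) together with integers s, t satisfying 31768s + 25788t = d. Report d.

4

Euclidean algorithm:
31768 = 1·25788 + 5980
25788 = 4·5980 + 1868
5980 = 3·1868 + 376
1868 = 4·376 + 364
376 = 1·364 + 12
364 = 30·12 + 4
12 = 3·4 + 0
gcd(31768, 25788) = 4.
Working backward:
4 = 364 − 30·12
4 = −30·376 + 31·364
4 = 31·1868 − 154·376
4 = −154·5980 + 493·1868
4 = 493·25788 − 2126·5980
4 = −2126·31768 + 2619·25788
So 4 = (-2126)·31768 + (2619)·25788.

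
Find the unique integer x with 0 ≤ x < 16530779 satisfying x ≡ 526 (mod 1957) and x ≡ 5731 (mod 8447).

Write x = 526 + 1957·k. Then 1957·k ≡ 5731 − 526 ≡ 5205 (mod 8447).
Need 1957⁻¹ mod 8447. Extended Euclid on (8447, 1957):
8447 = 4×1957 + 619
1957 = 3×619 + 100
619 = 6×100 + 19
100 = 5×19 + 5
19 = 3×5 + 4
5 = 1×4 + 1
4 = 4×1 + 0
Back-substitute:
1 = 5 − 4
1 = −19 + 4·5
1 = 4·100 − 21·19
1 = −21·619 + 130·100
1 = 130·1957 − 411·619
1 = −411·8447 + 1774·1957
1957⁻¹ ≡ 1774 (mod 8447), so k ≡ 1774·5205 ≡ 1099 (mod 8447).
x = 526 + 1957·1099 = 2151269.

2151269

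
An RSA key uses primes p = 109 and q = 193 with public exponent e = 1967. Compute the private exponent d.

9551

φ(n) = (p−1)(q−1) = 108·192 = 20736.
Need d with 1967·d ≡ 1 (mod 20736). Apply the extended Euclidean algorithm:
20736 = 10*1967 + 1066
1967 = 1*1066 + 901
1066 = 1*901 + 165
901 = 5*165 + 76
165 = 2*76 + 13
76 = 5*13 + 11
13 = 1*11 + 2
11 = 5*2 + 1
2 = 2*1 + 0
Back-substitute:
1 = 11 − 5·2
1 = −5·13 + 6·11
1 = 6·76 − 35·13
1 = −35·165 + 76·76
1 = 76·901 − 415·165
1 = −415·1066 + 491·901
1 = 491·1967 − 906·1066
1 = −906·20736 + 9551·1967
So 1967·9551 ≡ 1 (mod 20736), hence d = 9551.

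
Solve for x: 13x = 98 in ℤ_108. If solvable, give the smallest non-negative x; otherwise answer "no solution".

74

First find gcd(13, 108):
108 = 8*13 + 4
13 = 3*4 + 1
4 = 4*1 + 0
gcd = 1, so a unique solution mod 108 exists.
Back-substitute for the Bézout coefficients:
1 = 13 − 3·4
1 = −3·108 + 25·13
So 13·(25) ≡ 1 (mod 108), giving 13⁻¹ ≡ 25.
x ≡ 13⁻¹·98 ≡ 25·98 ≡ 74 (mod 108).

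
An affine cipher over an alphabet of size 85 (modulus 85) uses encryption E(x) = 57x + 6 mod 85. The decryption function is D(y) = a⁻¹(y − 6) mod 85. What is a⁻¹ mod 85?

3

Run Euclid on (85, 57):
85 = 1×57 + 28
57 = 2×28 + 1
28 = 28×1 + 0
The gcd is 1. Working backward:
1 = 57 − 2·28
1 = −2·85 + 3·57
So 57·3 ≡ 1 (mod 85).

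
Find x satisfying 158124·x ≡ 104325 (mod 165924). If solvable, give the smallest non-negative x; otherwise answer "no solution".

gcd(158124, 165924):
165924 = 1*158124 + 7800
158124 = 20*7800 + 2124
7800 = 3*2124 + 1428
2124 = 1*1428 + 696
1428 = 2*696 + 36
696 = 19*36 + 12
36 = 3*12 + 0
gcd = 12, but 12 ∤ 104325, so the congruence has no solution.

no solution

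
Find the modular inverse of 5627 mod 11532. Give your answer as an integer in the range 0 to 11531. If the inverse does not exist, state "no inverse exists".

3443

gcd(11532, 5627) by repeated division:
11532 = 2×5627 + 278
5627 = 20×278 + 67
278 = 4×67 + 10
67 = 6×10 + 7
10 = 1×7 + 3
7 = 2×3 + 1
3 = 3×1 + 0
Since gcd(5627, 11532) = 1, back-substitute to write 1 as a combination:
1 = 7 − 2·3
1 = −2·10 + 3·7
1 = 3·67 − 20·10
1 = −20·278 + 83·67
1 = 83·5627 − 1680·278
1 = −1680·11532 + 3443·5627
So 5627·3443 ≡ 1 (mod 11532).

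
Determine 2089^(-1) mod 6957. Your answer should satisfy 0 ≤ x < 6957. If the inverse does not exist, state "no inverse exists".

gcd(6957, 2089) by repeated division:
6957 = 3*2089 + 690
2089 = 3*690 + 19
690 = 36*19 + 6
19 = 3*6 + 1
6 = 6*1 + 0
Since gcd(2089, 6957) = 1, back-substitute to write 1 as a combination:
1 = 19 − 3·6
1 = −3·690 + 109·19
1 = 109·2089 − 330·690
1 = −330·6957 + 1099·2089
So 2089·1099 ≡ 1 (mod 6957).

1099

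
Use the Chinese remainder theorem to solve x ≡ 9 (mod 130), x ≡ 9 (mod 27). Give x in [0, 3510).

9

Write x = 9 + 130·k. Then 130·k ≡ 9 − 9 ≡ 0 (mod 27).
Need 130⁻¹ mod 27. Extended Euclid on (27, 22):
27 = 1·22 + 5
22 = 4·5 + 2
5 = 2·2 + 1
2 = 2·1 + 0
Back-substitute:
1 = 5 − 2·2
1 = −2·22 + 9·5
1 = 9·27 − 11·22
130⁻¹ ≡ 16 (mod 27), so k ≡ 16·0 ≡ 0 (mod 27).
x = 9 + 130·0 = 9.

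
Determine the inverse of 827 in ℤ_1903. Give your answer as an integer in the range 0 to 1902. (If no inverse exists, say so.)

Run Euclid on (1903, 827):
1903 = 2×827 + 249
827 = 3×249 + 80
249 = 3×80 + 9
80 = 8×9 + 8
9 = 1×8 + 1
8 = 8×1 + 0
The gcd is 1. Working backward:
1 = 9 − 8
1 = −80 + 9·9
1 = 9·249 − 28·80
1 = −28·827 + 93·249
1 = 93·1903 − 214·827
Thus 827·(-214) ≡ 1 (mod 1903); reducing, -214 mod 1903 = 1689.

1689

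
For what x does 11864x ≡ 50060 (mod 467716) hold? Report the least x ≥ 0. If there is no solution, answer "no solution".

First find gcd(11864, 467716):
467716 = 39·11864 + 5020
11864 = 2·5020 + 1824
5020 = 2·1824 + 1372
1824 = 1·1372 + 452
1372 = 3·452 + 16
452 = 28·16 + 4
16 = 4·4 + 0
gcd = 4 and 4 | 50060, so solutions exist. Divide through by 4: 2966x ≡ 12515 (mod 116929).
Now find 2966⁻¹ mod 116929:
116929 = 39×2966 + 1255
2966 = 2×1255 + 456
1255 = 2×456 + 343
456 = 1×343 + 113
343 = 3×113 + 4
113 = 28×4 + 1
4 = 4×1 + 0
Back-substitute:
1 = 113 − 28·4
1 = −28·343 + 85·113
1 = 85·456 − 113·343
1 = −113·1255 + 311·456
1 = 311·2966 − 735·1255
1 = −735·116929 + 28976·2966
So 2966⁻¹ ≡ 28976 (mod 116929).
Then x ≡ 28976·12515 ≡ 37811 (mod 116929); the smallest non-negative solution is x = 37811.

37811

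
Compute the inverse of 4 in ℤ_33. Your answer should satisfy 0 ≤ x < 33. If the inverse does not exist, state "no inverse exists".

25

gcd(33, 4) by repeated division:
33 = 8×4 + 1
4 = 4×1 + 0
Since gcd(4, 33) = 1, back-substitute to write 1 as a combination:
1 = 33 − 8·4
Thus 4·(-8) ≡ 1 (mod 33); reducing, -8 mod 33 = 25.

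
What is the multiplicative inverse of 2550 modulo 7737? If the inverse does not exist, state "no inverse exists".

no inverse exists

Compute gcd(2550, 7737):
7737 = 3·2550 + 87
2550 = 29·87 + 27
87 = 3·27 + 6
27 = 4·6 + 3
6 = 2·3 + 0
gcd(2550, 7737) = 3 ≠ 1, so 2550 has no multiplicative inverse modulo 7737.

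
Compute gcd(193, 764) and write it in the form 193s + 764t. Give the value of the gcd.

Repeated division:
764 = 3*193 + 185
193 = 1*185 + 8
185 = 23*8 + 1
8 = 8*1 + 0
gcd(193, 764) = 1.
Working backward:
1 = 185 − 23·8
1 = −23·193 + 24·185
1 = 24·764 − 95·193
So 1 = (24)·764 + (-95)·193.

1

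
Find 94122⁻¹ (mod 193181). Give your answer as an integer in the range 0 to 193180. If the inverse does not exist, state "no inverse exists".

90232

Extended Euclidean algorithm:
193181 = 2×94122 + 4937
94122 = 19×4937 + 319
4937 = 15×319 + 152
319 = 2×152 + 15
152 = 10×15 + 2
15 = 7×2 + 1
2 = 2×1 + 0
The gcd is 1. Working backward:
1 = 15 − 7·2
1 = −7·152 + 71·15
1 = 71·319 − 149·152
1 = −149·4937 + 2306·319
1 = 2306·94122 − 43963·4937
1 = −43963·193181 + 90232·94122
So 94122·90232 ≡ 1 (mod 193181).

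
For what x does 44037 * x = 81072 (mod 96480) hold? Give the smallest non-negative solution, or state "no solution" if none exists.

2896

First find gcd(44037, 96480):
96480 = 2×44037 + 8406
44037 = 5×8406 + 2007
8406 = 4×2007 + 378
2007 = 5×378 + 117
378 = 3×117 + 27
117 = 4×27 + 9
27 = 3×9 + 0
gcd = 9 and 9 | 81072, so solutions exist. Divide through by 9: 4893x ≡ 9008 (mod 10720).
Now find 4893⁻¹ mod 10720:
10720 = 2*4893 + 934
4893 = 5*934 + 223
934 = 4*223 + 42
223 = 5*42 + 13
42 = 3*13 + 3
13 = 4*3 + 1
3 = 3*1 + 0
Back-substitute:
1 = 13 − 4·3
1 = −4·42 + 13·13
1 = 13·223 − 69·42
1 = −69·934 + 289·223
1 = 289·4893 − 1514·934
1 = −1514·10720 + 3317·4893
So 4893⁻¹ ≡ 3317 (mod 10720).
Then x ≡ 3317·9008 ≡ 2896 (mod 10720); the smallest non-negative solution is x = 2896.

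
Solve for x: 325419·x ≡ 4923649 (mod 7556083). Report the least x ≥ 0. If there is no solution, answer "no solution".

First find gcd(325419, 7556083):
7556083 = 23*325419 + 71446
325419 = 4*71446 + 39635
71446 = 1*39635 + 31811
39635 = 1*31811 + 7824
31811 = 4*7824 + 515
7824 = 15*515 + 99
515 = 5*99 + 20
99 = 4*20 + 19
20 = 1*19 + 1
19 = 19*1 + 0
gcd = 1, so a unique solution mod 7556083 exists.
Back-substitute for the Bézout coefficients:
1 = 20 − 19
1 = −99 + 5·20
1 = 5·515 − 26·99
1 = −26·7824 + 395·515
1 = 395·31811 − 1606·7824
1 = −1606·39635 + 2001·31811
1 = 2001·71446 − 3607·39635
1 = −3607·325419 + 16429·71446
1 = 16429·7556083 − 381474·325419
So 325419·(-381474) ≡ 1 (mod 7556083), giving 325419⁻¹ ≡ 7174609.
x ≡ 325419⁻¹·4923649 ≡ 7174609·4923649 ≡ 1697016 (mod 7556083).

1697016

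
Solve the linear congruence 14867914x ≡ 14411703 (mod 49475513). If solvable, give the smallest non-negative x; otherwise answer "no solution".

First find gcd(14867914, 49475513):
49475513 = 3*14867914 + 4871771
14867914 = 3*4871771 + 252601
4871771 = 19*252601 + 72352
252601 = 3*72352 + 35545
72352 = 2*35545 + 1262
35545 = 28*1262 + 209
1262 = 6*209 + 8
209 = 26*8 + 1
8 = 8*1 + 0
gcd = 1, so a unique solution mod 49475513 exists.
Back-substitute for the Bézout coefficients:
1 = 209 − 26·8
1 = −26·1262 + 157·209
1 = 157·35545 − 4422·1262
1 = −4422·72352 + 9001·35545
1 = 9001·252601 − 31425·72352
1 = −31425·4871771 + 606076·252601
1 = 606076·14867914 − 1849653·4871771
1 = −1849653·49475513 + 6155035·14867914
So 14867914·(6155035) ≡ 1 (mod 49475513), giving 14867914⁻¹ ≡ 6155035.
x ≡ 14867914⁻¹·14411703 ≡ 6155035·14411703 ≡ 37543444 (mod 49475513).

37543444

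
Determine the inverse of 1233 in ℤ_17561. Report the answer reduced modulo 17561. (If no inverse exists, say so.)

5697

Extended Euclidean algorithm:
17561 = 14·1233 + 299
1233 = 4·299 + 37
299 = 8·37 + 3
37 = 12·3 + 1
3 = 3·1 + 0
Since gcd(1233, 17561) = 1, back-substitute to write 1 as a combination:
1 = 37 − 12·3
1 = −12·299 + 97·37
1 = 97·1233 − 400·299
1 = −400·17561 + 5697·1233
So 1233·5697 ≡ 1 (mod 17561).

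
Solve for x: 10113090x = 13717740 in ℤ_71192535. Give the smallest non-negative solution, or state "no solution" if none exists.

2939235

First find gcd(10113090, 71192535):
71192535 = 7×10113090 + 400905
10113090 = 25×400905 + 90465
400905 = 4×90465 + 39045
90465 = 2×39045 + 12375
39045 = 3×12375 + 1920
12375 = 6×1920 + 855
1920 = 2×855 + 210
855 = 4×210 + 15
210 = 14×15 + 0
gcd = 15 and 15 | 13717740, so solutions exist. Divide through by 15: 674206x ≡ 914516 (mod 4746169).
Now find 674206⁻¹ mod 4746169:
4746169 = 7×674206 + 26727
674206 = 25×26727 + 6031
26727 = 4×6031 + 2603
6031 = 2×2603 + 825
2603 = 3×825 + 128
825 = 6×128 + 57
128 = 2×57 + 14
57 = 4×14 + 1
14 = 14×1 + 0
Back-substitute:
1 = 57 − 4·14
1 = −4·128 + 9·57
1 = 9·825 − 58·128
1 = −58·2603 + 183·825
1 = 183·6031 − 424·2603
1 = −424·26727 + 1879·6031
1 = 1879·674206 − 47399·26727
1 = −47399·4746169 + 333672·674206
So 674206⁻¹ ≡ 333672 (mod 4746169).
Then x ≡ 333672·914516 ≡ 2939235 (mod 4746169); the smallest non-negative solution is x = 2939235.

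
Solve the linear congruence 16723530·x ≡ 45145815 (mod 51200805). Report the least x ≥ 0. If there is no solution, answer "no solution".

531053

First find gcd(16723530, 51200805):
51200805 = 3·16723530 + 1030215
16723530 = 16·1030215 + 240090
1030215 = 4·240090 + 69855
240090 = 3·69855 + 30525
69855 = 2·30525 + 8805
30525 = 3·8805 + 4110
8805 = 2·4110 + 585
4110 = 7·585 + 15
585 = 39·15 + 0
gcd = 15 and 15 | 45145815, so solutions exist. Divide through by 15: 1114902x ≡ 3009721 (mod 3413387).
Now find 1114902⁻¹ mod 3413387:
3413387 = 3×1114902 + 68681
1114902 = 16×68681 + 16006
68681 = 4×16006 + 4657
16006 = 3×4657 + 2035
4657 = 2×2035 + 587
2035 = 3×587 + 274
587 = 2×274 + 39
274 = 7×39 + 1
39 = 39×1 + 0
Back-substitute:
1 = 274 − 7·39
1 = −7·587 + 15·274
1 = 15·2035 − 52·587
1 = −52·4657 + 119·2035
1 = 119·16006 − 409·4657
1 = −409·68681 + 1755·16006
1 = 1755·1114902 − 28489·68681
1 = −28489·3413387 + 87222·1114902
So 1114902⁻¹ ≡ 87222 (mod 3413387).
Then x ≡ 87222·3009721 ≡ 531053 (mod 3413387); the smallest non-negative solution is x = 531053.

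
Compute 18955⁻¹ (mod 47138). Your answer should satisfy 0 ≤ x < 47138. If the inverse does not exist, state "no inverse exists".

40431

Apply the Euclidean algorithm to 47138 and 18955:
47138 = 2·18955 + 9228
18955 = 2·9228 + 499
9228 = 18·499 + 246
499 = 2·246 + 7
246 = 35·7 + 1
7 = 7·1 + 0
The gcd is 1. Working backward:
1 = 246 − 35·7
1 = −35·499 + 71·246
1 = 71·9228 − 1313·499
1 = −1313·18955 + 2697·9228
1 = 2697·47138 − 6707·18955
Thus 18955·(-6707) ≡ 1 (mod 47138); reducing, -6707 mod 47138 = 40431.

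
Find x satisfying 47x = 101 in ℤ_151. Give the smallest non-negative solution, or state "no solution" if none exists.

First find gcd(47, 151):
151 = 3*47 + 10
47 = 4*10 + 7
10 = 1*7 + 3
7 = 2*3 + 1
3 = 3*1 + 0
gcd = 1, so a unique solution mod 151 exists.
Back-substitute for the Bézout coefficients:
1 = 7 − 2·3
1 = −2·10 + 3·7
1 = 3·47 − 14·10
1 = −14·151 + 45·47
So 47·(45) ≡ 1 (mod 151), giving 47⁻¹ ≡ 45.
x ≡ 47⁻¹·101 ≡ 45·101 ≡ 15 (mod 151).

15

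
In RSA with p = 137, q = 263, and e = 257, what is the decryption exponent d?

φ(n) = (p−1)(q−1) = 136·262 = 35632.
Need d with 257·d ≡ 1 (mod 35632). Apply the extended Euclidean algorithm:
35632 = 138×257 + 166
257 = 1×166 + 91
166 = 1×91 + 75
91 = 1×75 + 16
75 = 4×16 + 11
16 = 1×11 + 5
11 = 2×5 + 1
5 = 5×1 + 0
Back-substitute:
1 = 11 − 2·5
1 = −2·16 + 3·11
1 = 3·75 − 14·16
1 = −14·91 + 17·75
1 = 17·166 − 31·91
1 = −31·257 + 48·166
1 = 48·35632 − 6655·257
So 257·(-6655) ≡ 1 (mod 35632), hence d ≡ -6655 ≡ 28977 (mod 35632).

28977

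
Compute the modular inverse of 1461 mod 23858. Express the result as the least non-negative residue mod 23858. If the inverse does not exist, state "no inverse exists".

11137

Apply the Euclidean algorithm to 23858 and 1461:
23858 = 16×1461 + 482
1461 = 3×482 + 15
482 = 32×15 + 2
15 = 7×2 + 1
2 = 2×1 + 0
gcd = 1, so the inverse exists. Back-substitute:
1 = 15 − 7·2
1 = −7·482 + 225·15
1 = 225·1461 − 682·482
1 = −682·23858 + 11137·1461
So 1461·11137 ≡ 1 (mod 23858).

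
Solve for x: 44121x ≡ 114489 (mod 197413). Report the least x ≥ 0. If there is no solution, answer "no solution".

136891

First find gcd(44121, 197413):
197413 = 4·44121 + 20929
44121 = 2·20929 + 2263
20929 = 9·2263 + 562
2263 = 4·562 + 15
562 = 37·15 + 7
15 = 2·7 + 1
7 = 7·1 + 0
gcd = 1, so a unique solution mod 197413 exists.
Back-substitute for the Bézout coefficients:
1 = 15 − 2·7
1 = −2·562 + 75·15
1 = 75·2263 − 302·562
1 = −302·20929 + 2793·2263
1 = 2793·44121 − 5888·20929
1 = −5888·197413 + 26345·44121
So 44121·(26345) ≡ 1 (mod 197413), giving 44121⁻¹ ≡ 26345.
x ≡ 44121⁻¹·114489 ≡ 26345·114489 ≡ 136891 (mod 197413).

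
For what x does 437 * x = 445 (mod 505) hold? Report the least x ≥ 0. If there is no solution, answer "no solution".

First find gcd(437, 505):
505 = 1*437 + 68
437 = 6*68 + 29
68 = 2*29 + 10
29 = 2*10 + 9
10 = 1*9 + 1
9 = 9*1 + 0
gcd = 1, so a unique solution mod 505 exists.
Back-substitute for the Bézout coefficients:
1 = 10 − 9
1 = −29 + 3·10
1 = 3·68 − 7·29
1 = −7·437 + 45·68
1 = 45·505 − 52·437
So 437·(-52) ≡ 1 (mod 505), giving 437⁻¹ ≡ 453.
x ≡ 437⁻¹·445 ≡ 453·445 ≡ 90 (mod 505).

90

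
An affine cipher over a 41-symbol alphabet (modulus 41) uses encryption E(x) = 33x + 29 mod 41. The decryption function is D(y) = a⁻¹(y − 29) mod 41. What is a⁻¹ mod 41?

Run Euclid on (41, 33):
41 = 1×33 + 8
33 = 4×8 + 1
8 = 8×1 + 0
gcd = 1, so the inverse exists. Back-substitute:
1 = 33 − 4·8
1 = −4·41 + 5·33
So 33·5 ≡ 1 (mod 41).

5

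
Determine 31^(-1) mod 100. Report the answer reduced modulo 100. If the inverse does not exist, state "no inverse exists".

Run Euclid on (100, 31):
100 = 3*31 + 7
31 = 4*7 + 3
7 = 2*3 + 1
3 = 3*1 + 0
The gcd is 1. Working backward:
1 = 7 − 2·3
1 = −2·31 + 9·7
1 = 9·100 − 29·31
Thus 31·(-29) ≡ 1 (mod 100); reducing, -29 mod 100 = 71.

71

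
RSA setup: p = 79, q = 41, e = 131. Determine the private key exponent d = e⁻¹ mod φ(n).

1691

φ(n) = (p−1)(q−1) = 78·40 = 3120.
Need d with 131·d ≡ 1 (mod 3120). Apply the extended Euclidean algorithm:
3120 = 23*131 + 107
131 = 1*107 + 24
107 = 4*24 + 11
24 = 2*11 + 2
11 = 5*2 + 1
2 = 2*1 + 0
Back-substitute:
1 = 11 − 5·2
1 = −5·24 + 11·11
1 = 11·107 − 49·24
1 = −49·131 + 60·107
1 = 60·3120 − 1429·131
So 131·(-1429) ≡ 1 (mod 3120), hence d ≡ -1429 ≡ 1691 (mod 3120).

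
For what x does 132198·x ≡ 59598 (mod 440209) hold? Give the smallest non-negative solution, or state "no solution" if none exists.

7273

First find gcd(132198, 440209):
440209 = 3*132198 + 43615
132198 = 3*43615 + 1353
43615 = 32*1353 + 319
1353 = 4*319 + 77
319 = 4*77 + 11
77 = 7*11 + 0
gcd = 11 and 11 | 59598, so solutions exist. Divide through by 11: 12018x ≡ 5418 (mod 40019).
Now find 12018⁻¹ mod 40019:
40019 = 3×12018 + 3965
12018 = 3×3965 + 123
3965 = 32×123 + 29
123 = 4×29 + 7
29 = 4×7 + 1
7 = 7×1 + 0
Back-substitute:
1 = 29 − 4·7
1 = −4·123 + 17·29
1 = 17·3965 − 548·123
1 = −548·12018 + 1661·3965
1 = 1661·40019 − 5531·12018
So 12018·(-5531) ≡ 1 (mod 40019), i.e. 12018⁻¹ ≡ 34488.
Then x ≡ 34488·5418 ≡ 7273 (mod 40019); the smallest non-negative solution is x = 7273.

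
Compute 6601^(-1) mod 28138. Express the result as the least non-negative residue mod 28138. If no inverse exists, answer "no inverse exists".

Extended Euclidean algorithm:
28138 = 4*6601 + 1734
6601 = 3*1734 + 1399
1734 = 1*1399 + 335
1399 = 4*335 + 59
335 = 5*59 + 40
59 = 1*40 + 19
40 = 2*19 + 2
19 = 9*2 + 1
2 = 2*1 + 0
The gcd is 1. Working backward:
1 = 19 − 9·2
1 = −9·40 + 19·19
1 = 19·59 − 28·40
1 = −28·335 + 159·59
1 = 159·1399 − 664·335
1 = −664·1734 + 823·1399
1 = 823·6601 − 3133·1734
1 = −3133·28138 + 13355·6601
So 6601·13355 ≡ 1 (mod 28138).

13355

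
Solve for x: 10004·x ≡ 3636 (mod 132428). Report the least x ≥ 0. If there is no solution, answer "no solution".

30579

First find gcd(10004, 132428):
132428 = 13×10004 + 2376
10004 = 4×2376 + 500
2376 = 4×500 + 376
500 = 1×376 + 124
376 = 3×124 + 4
124 = 31×4 + 0
gcd = 4 and 4 | 3636, so solutions exist. Divide through by 4: 2501x ≡ 909 (mod 33107).
Now find 2501⁻¹ mod 33107:
33107 = 13·2501 + 594
2501 = 4·594 + 125
594 = 4·125 + 94
125 = 1·94 + 31
94 = 3·31 + 1
31 = 31·1 + 0
Back-substitute:
1 = 94 − 3·31
1 = −3·125 + 4·94
1 = 4·594 − 19·125
1 = −19·2501 + 80·594
1 = 80·33107 − 1059·2501
So 2501·(-1059) ≡ 1 (mod 33107), i.e. 2501⁻¹ ≡ 32048.
Then x ≡ 32048·909 ≡ 30579 (mod 33107); the smallest non-negative solution is x = 30579.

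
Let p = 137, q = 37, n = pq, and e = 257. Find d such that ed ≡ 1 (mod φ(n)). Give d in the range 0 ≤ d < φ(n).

1505

φ(n) = (p−1)(q−1) = 136·36 = 4896.
Need d with 257·d ≡ 1 (mod 4896). Apply the extended Euclidean algorithm:
4896 = 19·257 + 13
257 = 19·13 + 10
13 = 1·10 + 3
10 = 3·3 + 1
3 = 3·1 + 0
Back-substitute:
1 = 10 − 3·3
1 = −3·13 + 4·10
1 = 4·257 − 79·13
1 = −79·4896 + 1505·257
So 257·1505 ≡ 1 (mod 4896), hence d = 1505.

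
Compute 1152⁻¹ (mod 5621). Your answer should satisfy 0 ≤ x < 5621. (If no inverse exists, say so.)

2669

gcd(5621, 1152) by repeated division:
5621 = 4*1152 + 1013
1152 = 1*1013 + 139
1013 = 7*139 + 40
139 = 3*40 + 19
40 = 2*19 + 2
19 = 9*2 + 1
2 = 2*1 + 0
gcd = 1, so the inverse exists. Back-substitute:
1 = 19 − 9·2
1 = −9·40 + 19·19
1 = 19·139 − 66·40
1 = −66·1013 + 481·139
1 = 481·1152 − 547·1013
1 = −547·5621 + 2669·1152
So 1152·2669 ≡ 1 (mod 5621).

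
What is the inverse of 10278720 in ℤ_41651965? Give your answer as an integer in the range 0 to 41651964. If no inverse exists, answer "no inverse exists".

Compute gcd(10278720, 41651965):
41651965 = 4×10278720 + 537085
10278720 = 19×537085 + 74105
537085 = 7×74105 + 18350
74105 = 4×18350 + 705
18350 = 26×705 + 20
705 = 35×20 + 5
20 = 4×5 + 0
Since gcd = 5 > 1, 10278720 is not a unit mod 41651965.

no inverse exists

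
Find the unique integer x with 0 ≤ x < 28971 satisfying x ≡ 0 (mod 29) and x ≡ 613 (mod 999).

Write x = 0 + 29·k. Then 29·k ≡ 613 − 0 ≡ 613 (mod 999).
Need 29⁻¹ mod 999. Extended Euclid on (999, 29):
999 = 34×29 + 13
29 = 2×13 + 3
13 = 4×3 + 1
3 = 3×1 + 0
Back-substitute:
1 = 13 − 4·3
1 = −4·29 + 9·13
1 = 9·999 − 310·29
29⁻¹ ≡ 689 (mod 999), so k ≡ 689·613 ≡ 779 (mod 999).
x = 0 + 29·779 = 22591.

22591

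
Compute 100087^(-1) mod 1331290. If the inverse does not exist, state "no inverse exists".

gcd(1331290, 100087) by repeated division:
1331290 = 13*100087 + 30159
100087 = 3*30159 + 9610
30159 = 3*9610 + 1329
9610 = 7*1329 + 307
1329 = 4*307 + 101
307 = 3*101 + 4
101 = 25*4 + 1
4 = 4*1 + 0
gcd = 1, so the inverse exists. Back-substitute:
1 = 101 − 25·4
1 = −25·307 + 76·101
1 = 76·1329 − 329·307
1 = −329·9610 + 2379·1329
1 = 2379·30159 − 7466·9610
1 = −7466·100087 + 24777·30159
1 = 24777·1331290 − 329567·100087
Thus 100087·(-329567) ≡ 1 (mod 1331290); reducing, -329567 mod 1331290 = 1001723.

1001723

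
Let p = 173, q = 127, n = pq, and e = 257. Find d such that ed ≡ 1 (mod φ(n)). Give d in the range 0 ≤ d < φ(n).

4385

φ(n) = (p−1)(q−1) = 172·126 = 21672.
Need d with 257·d ≡ 1 (mod 21672). Apply the extended Euclidean algorithm:
21672 = 84×257 + 84
257 = 3×84 + 5
84 = 16×5 + 4
5 = 1×4 + 1
4 = 4×1 + 0
Back-substitute:
1 = 5 − 4
1 = −84 + 17·5
1 = 17·257 − 52·84
1 = −52·21672 + 4385·257
So 257·4385 ≡ 1 (mod 21672), hence d = 4385.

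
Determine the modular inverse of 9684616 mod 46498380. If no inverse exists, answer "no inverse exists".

Compute gcd(9684616, 46498380):
46498380 = 4·9684616 + 7759916
9684616 = 1·7759916 + 1924700
7759916 = 4·1924700 + 61116
1924700 = 31·61116 + 30104
61116 = 2·30104 + 908
30104 = 33·908 + 140
908 = 6·140 + 68
140 = 2·68 + 4
68 = 17·4 + 0
gcd(9684616, 46498380) = 4 ≠ 1, so 9684616 has no multiplicative inverse modulo 46498380.

no inverse exists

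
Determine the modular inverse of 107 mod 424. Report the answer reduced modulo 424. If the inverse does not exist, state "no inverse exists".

Run Euclid on (424, 107):
424 = 3*107 + 103
107 = 1*103 + 4
103 = 25*4 + 3
4 = 1*3 + 1
3 = 3*1 + 0
The gcd is 1. Working backward:
1 = 4 − 3
1 = −103 + 26·4
1 = 26·107 − 27·103
1 = −27·424 + 107·107
So 107·107 ≡ 1 (mod 424).

107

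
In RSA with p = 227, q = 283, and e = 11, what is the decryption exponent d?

φ(n) = (p−1)(q−1) = 226·282 = 63732.
Need d with 11·d ≡ 1 (mod 63732). Apply the extended Euclidean algorithm:
63732 = 5793·11 + 9
11 = 1·9 + 2
9 = 4·2 + 1
2 = 2·1 + 0
Back-substitute:
1 = 9 − 4·2
1 = −4·11 + 5·9
1 = 5·63732 − 28969·11
So 11·(-28969) ≡ 1 (mod 63732), hence d ≡ -28969 ≡ 34763 (mod 63732).

34763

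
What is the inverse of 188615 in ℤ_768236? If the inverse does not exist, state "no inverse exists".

no inverse exists

Compute gcd(188615, 768236):
768236 = 4·188615 + 13776
188615 = 13·13776 + 9527
13776 = 1·9527 + 4249
9527 = 2·4249 + 1029
4249 = 4·1029 + 133
1029 = 7·133 + 98
133 = 1·98 + 35
98 = 2·35 + 28
35 = 1·28 + 7
28 = 4·7 + 0
Since gcd = 7 > 1, 188615 is not a unit mod 768236.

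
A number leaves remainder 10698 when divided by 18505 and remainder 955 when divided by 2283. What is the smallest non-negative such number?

Write x = 10698 + 18505·k. Then 18505·k ≡ 955 − 10698 ≡ 1672 (mod 2283).
Need 18505⁻¹ mod 2283. Extended Euclid on (2283, 241):
2283 = 9*241 + 114
241 = 2*114 + 13
114 = 8*13 + 10
13 = 1*10 + 3
10 = 3*3 + 1
3 = 3*1 + 0
Back-substitute:
1 = 10 − 3·3
1 = −3·13 + 4·10
1 = 4·114 − 35·13
1 = −35·241 + 74·114
1 = 74·2283 − 701·241
18505⁻¹ ≡ 1582 (mod 2283), so k ≡ 1582·1672 ≡ 1390 (mod 2283).
x = 10698 + 18505·1390 = 25732648.

25732648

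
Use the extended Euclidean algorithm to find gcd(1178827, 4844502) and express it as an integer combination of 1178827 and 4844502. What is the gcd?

Apply Euclid's algorithm to 4844502 and 1178827:
4844502 = 4×1178827 + 129194
1178827 = 9×129194 + 16081
129194 = 8×16081 + 546
16081 = 29×546 + 247
546 = 2×247 + 52
247 = 4×52 + 39
52 = 1×39 + 13
39 = 3×13 + 0
gcd(1178827, 4844502) = 13.
Back-substituting:
13 = 52 − 39
13 = −247 + 5·52
13 = 5·546 − 11·247
13 = −11·16081 + 324·546
13 = 324·129194 − 2603·16081
13 = −2603·1178827 + 23751·129194
13 = 23751·4844502 − 97607·1178827
So 13 = (23751)·4844502 + (-97607)·1178827.

13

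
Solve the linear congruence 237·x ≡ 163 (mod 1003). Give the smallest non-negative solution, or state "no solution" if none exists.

First find gcd(237, 1003):
1003 = 4·237 + 55
237 = 4·55 + 17
55 = 3·17 + 4
17 = 4·4 + 1
4 = 4·1 + 0
gcd = 1, so a unique solution mod 1003 exists.
Back-substitute for the Bézout coefficients:
1 = 17 − 4·4
1 = −4·55 + 13·17
1 = 13·237 − 56·55
1 = −56·1003 + 237·237
So 237·(237) ≡ 1 (mod 1003), giving 237⁻¹ ≡ 237.
x ≡ 237⁻¹·163 ≡ 237·163 ≡ 517 (mod 1003).

517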